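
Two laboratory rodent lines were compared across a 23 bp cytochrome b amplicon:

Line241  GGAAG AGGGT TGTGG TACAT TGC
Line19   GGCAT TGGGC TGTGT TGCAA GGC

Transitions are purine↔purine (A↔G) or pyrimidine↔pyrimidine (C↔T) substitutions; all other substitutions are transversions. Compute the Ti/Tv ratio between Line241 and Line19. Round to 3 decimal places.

0.333

Differing sites — 3:A/C (Tv); 5:G/T (Tv); 6:A/T (Tv); 10:T/C (Ti); 15:G/T (Tv); 17:A/G (Ti); 20:T/A (Tv); 21:T/G (Tv).
Of the 8 differences, 2 transitions and 6 transversions, so Ti/Tv = 2/6 = 0.333.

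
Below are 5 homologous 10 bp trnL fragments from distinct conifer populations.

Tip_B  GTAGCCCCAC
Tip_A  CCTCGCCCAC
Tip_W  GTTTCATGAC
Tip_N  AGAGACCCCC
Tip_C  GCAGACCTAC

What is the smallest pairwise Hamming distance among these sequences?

3

Pairwise Hamming distances:
  Tip_B vs Tip_A: 5
  Tip_B vs Tip_W: 5
  Tip_B vs Tip_N: 4
  Tip_B vs Tip_C: 3
  Tip_A vs Tip_W: 7
  Tip_A vs Tip_N: 6
  Tip_A vs Tip_C: 5
  Tip_W vs Tip_N: 9
  Tip_W vs Tip_C: 7
  Tip_N vs Tip_C: 4
The smallest is 3, between Tip_B and Tip_C.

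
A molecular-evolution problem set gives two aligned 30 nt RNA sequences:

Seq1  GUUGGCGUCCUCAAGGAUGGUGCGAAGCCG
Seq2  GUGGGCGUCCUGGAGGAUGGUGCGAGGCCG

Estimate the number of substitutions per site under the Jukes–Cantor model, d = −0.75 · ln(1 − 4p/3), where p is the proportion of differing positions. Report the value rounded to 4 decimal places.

Mismatches occur at site 3 (U/G), site 12 (C/G), site 13 (A/G), site 26 (A/G).
p = 4/30 = 0.133333.
d = −0.75 · ln(1 − (4/3)·0.133333) = −0.75 · ln(0.822223) = −0.75 · (-0.195744) = 0.1468.

0.1468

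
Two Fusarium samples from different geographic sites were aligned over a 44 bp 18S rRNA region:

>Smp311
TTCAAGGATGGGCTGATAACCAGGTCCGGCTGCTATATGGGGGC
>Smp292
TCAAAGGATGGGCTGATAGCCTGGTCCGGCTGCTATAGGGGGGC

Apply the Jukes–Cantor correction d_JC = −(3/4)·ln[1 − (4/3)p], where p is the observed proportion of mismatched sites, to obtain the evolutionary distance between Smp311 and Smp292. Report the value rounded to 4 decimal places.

0.1232

Differing sites — 2:T/C; 3:C/A; 19:A/G; 22:A/T; 38:T/G.
p = 5/44 = 0.113636.
d = −0.75 · ln(1 − (4/3)·0.113636) = −0.75 · ln(0.848485) = −0.75 · (-0.164303) = 0.1232.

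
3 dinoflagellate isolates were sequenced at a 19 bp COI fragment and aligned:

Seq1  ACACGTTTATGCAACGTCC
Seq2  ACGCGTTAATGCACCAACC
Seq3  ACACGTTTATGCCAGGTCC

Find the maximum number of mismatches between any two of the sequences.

7

Pairwise Hamming distances:
  Seq1 vs Seq2: 5
  Seq1 vs Seq3: 2
  Seq2 vs Seq3: 7
The largest is 7, between Seq2 and Seq3.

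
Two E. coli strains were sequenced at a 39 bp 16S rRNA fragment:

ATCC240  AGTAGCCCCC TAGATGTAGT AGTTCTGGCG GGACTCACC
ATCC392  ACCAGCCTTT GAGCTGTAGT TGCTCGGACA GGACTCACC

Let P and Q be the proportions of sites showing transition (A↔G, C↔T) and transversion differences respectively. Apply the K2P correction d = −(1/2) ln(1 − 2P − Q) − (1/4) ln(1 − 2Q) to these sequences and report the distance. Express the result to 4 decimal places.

0.4080

The sequences differ at positions 2 (G/C, transversion), 3 (T/C, transition), 8 (C/T, transition), 9 (C/T, transition), 10 (C/T, transition), 11 (T/G, transversion), 14 (A/C, transversion), 21 (A/T, transversion), 23 (T/C, transition), 26 (T/G, transversion), 28 (G/A, transition), 30 (G/A, transition).
Of the 12 differences, 7 transitions and 5 transversions over 39 sites: P = 7/39 = 0.179487, Q = 5/39 = 0.128205.
d = −0.5·ln(0.512821) − 0.25·ln(0.743590) = −0.5·(-0.667828) − 0.25·(-0.296265) = 0.4080.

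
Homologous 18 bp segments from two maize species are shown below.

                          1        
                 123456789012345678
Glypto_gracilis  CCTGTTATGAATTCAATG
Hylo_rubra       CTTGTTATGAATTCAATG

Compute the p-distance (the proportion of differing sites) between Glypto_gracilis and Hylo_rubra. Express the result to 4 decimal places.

0.0556

Differing sites — 2:C/T.
There are 1 differences over 18 sites, so p = 1/18 = 0.0556.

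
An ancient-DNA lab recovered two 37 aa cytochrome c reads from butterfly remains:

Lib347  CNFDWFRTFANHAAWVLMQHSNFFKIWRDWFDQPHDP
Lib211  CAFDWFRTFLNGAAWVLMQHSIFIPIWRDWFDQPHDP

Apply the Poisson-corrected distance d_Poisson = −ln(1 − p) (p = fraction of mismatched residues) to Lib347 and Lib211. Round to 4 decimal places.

0.1769

Mismatches occur at site 2 (N→A), site 10 (A→L), site 12 (H→G), site 22 (N→I), site 24 (F→I), site 25 (K→P).
p = 6/37 = 0.162162.
d = −ln(1 − 0.162162) = −ln(0.837838) = 0.1769.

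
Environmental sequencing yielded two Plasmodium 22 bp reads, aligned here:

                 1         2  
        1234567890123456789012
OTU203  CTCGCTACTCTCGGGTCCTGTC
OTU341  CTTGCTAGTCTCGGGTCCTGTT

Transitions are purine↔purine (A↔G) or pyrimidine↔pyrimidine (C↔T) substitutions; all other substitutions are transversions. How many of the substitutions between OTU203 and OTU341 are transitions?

2

The sequences differ at positions 3 (C/T, transition), 8 (C/G, transversion), 22 (C/T, transition).
Of the 3 differences, 2 transitions and 1 transversion, so the answer is 2.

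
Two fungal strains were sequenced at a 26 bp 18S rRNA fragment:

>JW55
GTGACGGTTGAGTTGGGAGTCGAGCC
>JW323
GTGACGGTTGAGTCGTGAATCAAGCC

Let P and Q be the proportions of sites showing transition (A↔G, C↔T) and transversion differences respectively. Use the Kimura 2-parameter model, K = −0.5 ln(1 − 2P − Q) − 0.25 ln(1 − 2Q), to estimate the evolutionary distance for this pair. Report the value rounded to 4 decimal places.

Mismatches occur at site 14 (T→C, transition), site 16 (G→T, transversion), site 19 (G→A, transition), site 22 (G→A, transition).
Of the 4 differences, 3 transitions and 1 transversion over 26 sites: P = 3/26 = 0.115385, Q = 1/26 = 0.038462.
d = −0.5·ln(0.730768) − 0.25·ln(0.923076) = −0.5·(-0.313659) − 0.25·(-0.080044) = 0.1768.

0.1768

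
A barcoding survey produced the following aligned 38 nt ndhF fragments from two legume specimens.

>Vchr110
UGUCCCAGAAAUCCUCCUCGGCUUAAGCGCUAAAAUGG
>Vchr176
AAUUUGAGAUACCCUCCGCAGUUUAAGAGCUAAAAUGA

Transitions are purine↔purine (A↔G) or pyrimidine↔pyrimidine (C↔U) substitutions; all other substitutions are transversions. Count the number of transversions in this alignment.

The sequences differ at positions 1 (U/A, transversion), 2 (G/A, transition), 4 (C/U, transition), 5 (C/U, transition), 6 (C/G, transversion), 10 (A/U, transversion), 12 (U/C, transition), 18 (U/G, transversion), 20 (G/A, transition), 22 (C/U, transition), 28 (C/A, transversion), 38 (G/A, transition).
Of the 12 differences, 7 transitions and 5 transversions, so the answer is 5.

5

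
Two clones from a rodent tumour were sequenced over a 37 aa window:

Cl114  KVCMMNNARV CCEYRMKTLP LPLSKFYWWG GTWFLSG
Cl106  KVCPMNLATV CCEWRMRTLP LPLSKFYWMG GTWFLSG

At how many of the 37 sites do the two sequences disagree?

6

The sequences differ at positions 4 (M/P), 7 (N/L), 9 (R/T), 14 (Y/W), 17 (K/R), 29 (W/M).
That gives 6 mismatches out of 37 aligned sites, so the Hamming distance is 6.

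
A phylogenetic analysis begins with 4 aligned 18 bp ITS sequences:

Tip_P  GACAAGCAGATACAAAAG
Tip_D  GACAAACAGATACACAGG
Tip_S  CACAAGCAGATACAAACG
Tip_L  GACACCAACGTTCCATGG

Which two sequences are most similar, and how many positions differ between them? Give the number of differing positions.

2

Pairwise Hamming distances:
  Tip_P vs Tip_D: 3
  Tip_P vs Tip_S: 2
  Tip_P vs Tip_L: 9
  Tip_D vs Tip_S: 4
  Tip_D vs Tip_L: 9
  Tip_S vs Tip_L: 10
The smallest is 2, between Tip_P and Tip_S.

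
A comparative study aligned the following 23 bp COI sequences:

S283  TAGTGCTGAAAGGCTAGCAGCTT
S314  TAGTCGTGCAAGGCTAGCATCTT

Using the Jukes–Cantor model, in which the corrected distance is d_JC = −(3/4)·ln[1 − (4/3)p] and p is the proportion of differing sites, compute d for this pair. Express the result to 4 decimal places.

Differing sites — 5:G/C; 6:C/G; 9:A/C; 20:G/T.
p = 4/23 = 0.173913.
d = −0.75 · ln(1 − (4/3)·0.173913) = −0.75 · ln(0.768116) = −0.75 · (-0.263815) = 0.1979.

0.1979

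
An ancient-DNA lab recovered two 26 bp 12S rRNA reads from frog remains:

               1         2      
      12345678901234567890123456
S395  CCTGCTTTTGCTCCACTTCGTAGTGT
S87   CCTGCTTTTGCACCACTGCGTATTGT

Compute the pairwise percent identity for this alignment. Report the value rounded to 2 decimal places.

Differing sites — 12:T/A; 18:T/G; 23:G/T.
23 of the 26 sites match, so the percent identity is 23/26 × 100 = 88.46%.

88.46%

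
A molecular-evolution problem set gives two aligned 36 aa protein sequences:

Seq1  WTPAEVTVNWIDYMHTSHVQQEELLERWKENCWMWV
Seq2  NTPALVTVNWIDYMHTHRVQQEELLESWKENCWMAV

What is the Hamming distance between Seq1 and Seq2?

6

Differing sites — 1:W/N; 5:E/L; 17:S/H; 18:H/R; 27:R/S; 35:W/A.
That gives 6 mismatches out of 36 aligned sites, so the Hamming distance is 6.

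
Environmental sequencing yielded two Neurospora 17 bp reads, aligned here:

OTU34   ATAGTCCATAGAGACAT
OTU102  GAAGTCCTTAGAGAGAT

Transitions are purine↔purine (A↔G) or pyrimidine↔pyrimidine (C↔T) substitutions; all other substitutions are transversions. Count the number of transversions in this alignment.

The sequences differ at positions 1 (A/G, transition), 2 (T/A, transversion), 8 (A/T, transversion), 15 (C/G, transversion).
Of the 4 differences, 1 transition and 3 transversions, so the answer is 3.

3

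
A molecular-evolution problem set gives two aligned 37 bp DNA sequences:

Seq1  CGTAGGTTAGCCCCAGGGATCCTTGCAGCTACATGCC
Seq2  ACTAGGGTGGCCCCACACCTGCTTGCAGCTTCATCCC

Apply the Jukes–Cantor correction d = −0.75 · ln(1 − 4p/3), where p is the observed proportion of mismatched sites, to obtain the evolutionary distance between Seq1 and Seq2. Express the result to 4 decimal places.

0.3786

Differing sites — 1:C/A; 2:G/C; 7:T/G; 9:A/G; 16:G/C; 17:G/A; 18:G/C; 19:A/C; 21:C/G; 31:A/T; 35:G/C.
p = 11/37 = 0.297297.
d = −0.75 · ln(1 − (4/3)·0.297297) = −0.75 · ln(0.603604) = −0.75 · (-0.504837) = 0.3786.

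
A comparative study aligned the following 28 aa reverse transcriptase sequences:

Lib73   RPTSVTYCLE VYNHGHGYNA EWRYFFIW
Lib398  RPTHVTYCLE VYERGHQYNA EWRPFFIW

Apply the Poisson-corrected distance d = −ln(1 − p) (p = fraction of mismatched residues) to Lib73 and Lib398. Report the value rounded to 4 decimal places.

Mismatches occur at site 4 (S/H), site 13 (N/E), site 14 (H/R), site 17 (G/Q), site 24 (Y/P).
p = 5/28 = 0.178571.
d = −ln(1 − 0.178571) = −ln(0.821429) = 0.1967.

0.1967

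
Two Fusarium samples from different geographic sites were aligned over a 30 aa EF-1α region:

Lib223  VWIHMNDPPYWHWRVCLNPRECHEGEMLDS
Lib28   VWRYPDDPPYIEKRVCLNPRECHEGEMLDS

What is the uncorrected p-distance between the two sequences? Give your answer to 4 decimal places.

0.2333

Differing sites — 3:I/R; 4:H/Y; 5:M/P; 6:N/D; 11:W/I; 12:H/E; 13:W/K.
There are 7 differences over 30 sites, so p = 7/30 = 0.2333.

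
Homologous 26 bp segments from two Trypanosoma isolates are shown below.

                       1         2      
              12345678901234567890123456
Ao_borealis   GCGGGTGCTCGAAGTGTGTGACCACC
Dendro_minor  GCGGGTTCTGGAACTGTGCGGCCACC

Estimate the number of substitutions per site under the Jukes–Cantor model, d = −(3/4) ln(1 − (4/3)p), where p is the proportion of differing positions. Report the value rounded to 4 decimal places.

0.2222

The sequences differ at positions 7 (G/T), 10 (C/G), 14 (G/C), 19 (T/C), 21 (A/G).
p = 5/26 = 0.192308.
d = −0.75 · ln(1 − (4/3)·0.192308) = −0.75 · ln(0.743589) = −0.75 · (-0.296267) = 0.2222.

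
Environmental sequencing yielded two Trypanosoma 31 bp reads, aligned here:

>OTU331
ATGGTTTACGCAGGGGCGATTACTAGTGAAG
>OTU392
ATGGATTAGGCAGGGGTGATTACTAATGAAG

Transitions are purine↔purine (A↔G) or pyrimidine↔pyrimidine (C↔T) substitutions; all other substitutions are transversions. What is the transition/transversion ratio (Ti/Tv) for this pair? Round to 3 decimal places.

1.000

Differing sites — 5:T/A (Tv); 9:C/G (Tv); 17:C/T (Ti); 26:G/A (Ti).
Of the 4 differences, 2 transitions and 2 transversions, so Ti/Tv = 2/2 = 1.000.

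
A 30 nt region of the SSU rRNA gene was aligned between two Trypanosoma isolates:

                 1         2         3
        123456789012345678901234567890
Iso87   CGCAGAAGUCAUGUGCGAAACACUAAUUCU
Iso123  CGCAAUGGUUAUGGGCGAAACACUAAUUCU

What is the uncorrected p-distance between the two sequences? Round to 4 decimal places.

0.1667

Differing sites — 5:G/A; 6:A/U; 7:A/G; 10:C/U; 14:U/G.
There are 5 differences over 30 sites, so p = 5/30 = 0.1667.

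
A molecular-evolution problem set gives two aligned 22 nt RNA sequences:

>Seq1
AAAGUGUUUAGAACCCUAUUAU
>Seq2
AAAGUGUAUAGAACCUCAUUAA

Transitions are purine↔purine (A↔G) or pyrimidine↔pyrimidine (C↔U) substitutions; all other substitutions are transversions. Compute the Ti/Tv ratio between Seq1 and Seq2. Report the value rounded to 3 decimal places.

Mismatches occur at site 8 (U↔A, transversion), site 16 (C↔U, transition), site 17 (U↔C, transition), site 22 (U↔A, transversion).
Of the 4 differences, 2 transitions and 2 transversions, so Ti/Tv = 2/2 = 1.000.

1.000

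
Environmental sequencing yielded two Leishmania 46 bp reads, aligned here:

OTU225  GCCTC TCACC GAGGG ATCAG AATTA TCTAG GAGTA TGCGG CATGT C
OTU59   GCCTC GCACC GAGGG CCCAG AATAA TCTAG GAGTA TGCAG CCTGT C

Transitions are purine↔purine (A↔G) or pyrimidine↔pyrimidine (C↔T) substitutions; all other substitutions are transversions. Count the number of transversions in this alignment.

Mismatches occur at site 6 (T→G, transversion), site 16 (A→C, transversion), site 17 (T→C, transition), site 24 (T→A, transversion), site 39 (G→A, transition), site 42 (A→C, transversion).
Of the 6 differences, 2 transitions and 4 transversions, so the answer is 4.

4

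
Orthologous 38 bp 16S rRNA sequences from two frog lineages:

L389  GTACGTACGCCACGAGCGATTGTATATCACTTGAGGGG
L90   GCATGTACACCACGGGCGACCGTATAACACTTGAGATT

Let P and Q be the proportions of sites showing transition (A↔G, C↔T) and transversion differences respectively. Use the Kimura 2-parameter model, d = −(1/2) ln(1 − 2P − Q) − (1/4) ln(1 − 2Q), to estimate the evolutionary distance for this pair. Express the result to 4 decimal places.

0.3395

The sequences differ at positions 2 (T/C, transition), 4 (C/T, transition), 9 (G/A, transition), 15 (A/G, transition), 20 (T/C, transition), 21 (T/C, transition), 27 (T/A, transversion), 36 (G/A, transition), 37 (G/T, transversion), 38 (G/T, transversion).
Of the 10 differences, 7 transitions and 3 transversions over 38 sites: P = 7/38 = 0.184211, Q = 3/38 = 0.078947.
d = −0.5·ln(0.552631) − 0.25·ln(0.842106) = −0.5·(-0.593065) − 0.25·(-0.171849) = 0.3395.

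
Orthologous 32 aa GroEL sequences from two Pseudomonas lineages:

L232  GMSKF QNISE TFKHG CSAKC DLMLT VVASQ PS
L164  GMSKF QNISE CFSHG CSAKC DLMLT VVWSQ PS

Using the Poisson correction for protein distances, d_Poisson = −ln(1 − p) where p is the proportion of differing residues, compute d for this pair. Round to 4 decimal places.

Differing sites — 11:T/C; 13:K/S; 28:A/W.
p = 3/32 = 0.093750.
d = −ln(1 − 0.093750) = −ln(0.906250) = 0.0984.

0.0984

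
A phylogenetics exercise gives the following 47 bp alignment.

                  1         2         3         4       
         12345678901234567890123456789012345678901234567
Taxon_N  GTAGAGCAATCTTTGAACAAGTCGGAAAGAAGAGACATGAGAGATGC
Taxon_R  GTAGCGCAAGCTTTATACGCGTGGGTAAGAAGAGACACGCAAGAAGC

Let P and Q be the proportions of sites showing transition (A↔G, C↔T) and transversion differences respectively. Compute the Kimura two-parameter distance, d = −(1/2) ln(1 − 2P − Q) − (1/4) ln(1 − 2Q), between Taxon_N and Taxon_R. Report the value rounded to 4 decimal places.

The sequences differ at positions 5 (A/C, transversion), 10 (T/G, transversion), 15 (G/A, transition), 16 (A/T, transversion), 19 (A/G, transition), 20 (A/C, transversion), 23 (C/G, transversion), 26 (A/T, transversion), 38 (T/C, transition), 40 (A/C, transversion), 41 (G/A, transition), 45 (T/A, transversion).
Of the 12 differences, 4 transitions and 8 transversions over 47 sites: P = 4/47 = 0.085106, Q = 8/47 = 0.170213.
d = −0.5·ln(0.659575) − 0.25·ln(0.659574) = −0.5·(-0.416160) − 0.25·(-0.416161) = 0.3121.

0.3121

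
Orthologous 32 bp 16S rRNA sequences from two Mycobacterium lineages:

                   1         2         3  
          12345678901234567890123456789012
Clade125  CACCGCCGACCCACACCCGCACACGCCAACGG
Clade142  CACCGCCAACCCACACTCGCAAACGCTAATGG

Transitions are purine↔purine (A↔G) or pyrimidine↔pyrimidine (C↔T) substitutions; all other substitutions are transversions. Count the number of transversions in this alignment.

The sequences differ at positions 8 (G/A, transition), 17 (C/T, transition), 22 (C/A, transversion), 27 (C/T, transition), 30 (C/T, transition).
Of the 5 differences, 4 transitions and 1 transversion, so the answer is 1.

1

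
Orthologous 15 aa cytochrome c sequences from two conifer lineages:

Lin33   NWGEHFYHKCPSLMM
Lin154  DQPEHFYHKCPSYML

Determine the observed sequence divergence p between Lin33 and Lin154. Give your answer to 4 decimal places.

Differing sites — 1:N/D; 2:W/Q; 3:G/P; 13:L/Y; 15:M/L.
There are 5 differences over 15 sites, so p = 5/15 = 0.3333.

0.3333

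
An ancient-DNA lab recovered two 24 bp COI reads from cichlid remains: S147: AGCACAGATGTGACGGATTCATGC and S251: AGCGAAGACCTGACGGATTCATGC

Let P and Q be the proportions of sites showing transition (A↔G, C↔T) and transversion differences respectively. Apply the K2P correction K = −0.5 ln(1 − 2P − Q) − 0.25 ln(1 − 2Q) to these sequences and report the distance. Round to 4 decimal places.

Differing sites — 4:A/G (Ti); 5:C/A (Tv); 9:T/C (Ti); 10:G/C (Tv).
Of the 4 differences, 2 transitions and 2 transversions over 24 sites: P = 2/24 = 0.083333, Q = 2/24 = 0.083333.
d = −0.5·ln(0.750001) − 0.25·ln(0.833334) = −0.5·(-0.287681) − 0.25·(-0.182321) = 0.1894.

0.1894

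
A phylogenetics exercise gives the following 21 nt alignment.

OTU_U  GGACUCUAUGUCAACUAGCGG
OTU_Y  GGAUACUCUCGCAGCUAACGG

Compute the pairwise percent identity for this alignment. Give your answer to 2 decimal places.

66.67%

The sequences differ at positions 4 (C/U), 5 (U/A), 8 (A/C), 10 (G/C), 11 (U/G), 14 (A/G), 18 (G/A).
14 of the 21 sites match, so the percent identity is 14/21 × 100 = 66.67%.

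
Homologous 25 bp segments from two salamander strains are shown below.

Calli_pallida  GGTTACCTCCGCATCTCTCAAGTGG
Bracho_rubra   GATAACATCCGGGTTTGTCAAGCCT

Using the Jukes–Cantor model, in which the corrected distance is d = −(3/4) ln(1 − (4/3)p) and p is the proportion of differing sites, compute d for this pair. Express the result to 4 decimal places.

0.5716

The sequences differ at positions 2 (G/A), 4 (T/A), 7 (C/A), 12 (C/G), 13 (A/G), 15 (C/T), 17 (C/G), 23 (T/C), 24 (G/C), 25 (G/T).
p = 10/25 = 0.400000.
d = −0.75 · ln(1 − (4/3)·0.400000) = −0.75 · ln(0.466667) = −0.75 · (-0.762139) = 0.5716.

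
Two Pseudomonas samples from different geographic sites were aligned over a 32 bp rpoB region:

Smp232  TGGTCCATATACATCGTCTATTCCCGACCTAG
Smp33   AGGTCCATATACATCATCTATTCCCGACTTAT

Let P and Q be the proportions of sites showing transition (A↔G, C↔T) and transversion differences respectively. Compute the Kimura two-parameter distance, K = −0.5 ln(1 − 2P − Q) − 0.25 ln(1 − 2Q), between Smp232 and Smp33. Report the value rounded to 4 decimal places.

Differing sites — 1:T/A (Tv); 16:G/A (Ti); 29:C/T (Ti); 32:G/T (Tv).
Of the 4 differences, 2 transitions and 2 transversions over 32 sites: P = 2/32 = 0.062500, Q = 2/32 = 0.062500.
d = −0.5·ln(0.812500) − 0.25·ln(0.875000) = −0.5·(-0.207639) − 0.25·(-0.133531) = 0.1372.

0.1372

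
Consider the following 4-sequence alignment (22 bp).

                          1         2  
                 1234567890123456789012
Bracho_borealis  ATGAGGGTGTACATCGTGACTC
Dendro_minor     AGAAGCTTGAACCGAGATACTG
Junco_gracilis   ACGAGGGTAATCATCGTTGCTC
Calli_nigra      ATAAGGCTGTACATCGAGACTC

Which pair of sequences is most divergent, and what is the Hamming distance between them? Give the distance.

12

Pairwise Hamming distances:
  Bracho_borealis vs Dendro_minor: 11
  Bracho_borealis vs Junco_gracilis: 6
  Bracho_borealis vs Calli_nigra: 3
  Dendro_minor vs Junco_gracilis: 12
  Dendro_minor vs Calli_nigra: 9
  Junco_gracilis vs Calli_nigra: 9
The largest is 12, between Dendro_minor and Junco_gracilis.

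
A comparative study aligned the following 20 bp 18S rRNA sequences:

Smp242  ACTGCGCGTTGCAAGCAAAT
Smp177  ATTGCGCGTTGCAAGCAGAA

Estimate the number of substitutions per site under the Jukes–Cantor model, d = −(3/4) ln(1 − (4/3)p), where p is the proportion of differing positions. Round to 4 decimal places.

Mismatches occur at site 2 (C↔T), site 18 (A↔G), site 20 (T↔A).
p = 3/20 = 0.150000.
d = −0.75 · ln(1 − (4/3)·0.150000) = −0.75 · ln(0.800000) = −0.75 · (-0.223144) = 0.1674.

0.1674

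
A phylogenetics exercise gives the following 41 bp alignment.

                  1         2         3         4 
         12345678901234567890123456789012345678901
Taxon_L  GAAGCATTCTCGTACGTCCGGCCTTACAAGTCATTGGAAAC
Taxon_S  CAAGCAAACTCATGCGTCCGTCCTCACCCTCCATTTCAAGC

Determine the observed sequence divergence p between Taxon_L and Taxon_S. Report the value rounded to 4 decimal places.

0.3415

Differing sites — 1:G/C; 7:T/A; 8:T/A; 12:G/A; 14:A/G; 21:G/T; 25:T/C; 28:A/C; 29:A/C; 30:G/T; 31:T/C; 36:G/T; 37:G/C; 40:A/G.
There are 14 differences over 41 sites, so p = 14/41 = 0.3415.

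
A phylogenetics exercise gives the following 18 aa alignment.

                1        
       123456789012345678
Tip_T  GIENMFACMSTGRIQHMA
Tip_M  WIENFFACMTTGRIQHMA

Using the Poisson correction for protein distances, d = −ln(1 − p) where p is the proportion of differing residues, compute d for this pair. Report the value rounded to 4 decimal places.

The sequences differ at positions 1 (G/W), 5 (M/F), 10 (S/T).
p = 3/18 = 0.166667.
d = −ln(1 − 0.166667) = −ln(0.833333) = 0.1823.

0.1823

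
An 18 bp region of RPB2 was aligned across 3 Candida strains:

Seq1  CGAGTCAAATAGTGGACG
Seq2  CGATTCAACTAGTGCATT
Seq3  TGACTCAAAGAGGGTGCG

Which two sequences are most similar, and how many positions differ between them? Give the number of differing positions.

Pairwise Hamming distances:
  Seq1 vs Seq2: 5
  Seq1 vs Seq3: 6
  Seq2 vs Seq3: 9
The smallest is 5, between Seq1 and Seq2.

5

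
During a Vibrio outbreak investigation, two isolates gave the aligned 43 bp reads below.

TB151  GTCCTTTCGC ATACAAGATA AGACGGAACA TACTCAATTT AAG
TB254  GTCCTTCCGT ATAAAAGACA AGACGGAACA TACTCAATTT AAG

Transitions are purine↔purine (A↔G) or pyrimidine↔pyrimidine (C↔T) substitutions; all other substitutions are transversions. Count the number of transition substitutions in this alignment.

3

Mismatches occur at site 7 (T/C, transition), site 10 (C/T, transition), site 14 (C/A, transversion), site 19 (T/C, transition).
Of the 4 differences, 3 transitions and 1 transversion, so the answer is 3.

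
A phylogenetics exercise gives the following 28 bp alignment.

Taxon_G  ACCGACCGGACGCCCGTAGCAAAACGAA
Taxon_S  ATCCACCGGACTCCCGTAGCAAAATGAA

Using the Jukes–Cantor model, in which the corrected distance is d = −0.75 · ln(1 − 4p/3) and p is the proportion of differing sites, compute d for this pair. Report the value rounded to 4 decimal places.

0.1585

Differing sites — 2:C/T; 4:G/C; 12:G/T; 25:C/T.
p = 4/28 = 0.142857.
d = −0.75 · ln(1 − (4/3)·0.142857) = −0.75 · ln(0.809524) = −0.75 · (-0.211309) = 0.1585.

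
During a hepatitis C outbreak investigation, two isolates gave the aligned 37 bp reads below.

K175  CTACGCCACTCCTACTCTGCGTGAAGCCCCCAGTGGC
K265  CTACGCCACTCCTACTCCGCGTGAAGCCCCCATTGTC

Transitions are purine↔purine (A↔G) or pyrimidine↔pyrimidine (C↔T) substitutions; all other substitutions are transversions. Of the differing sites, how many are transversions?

The sequences differ at positions 18 (T/C, transition), 33 (G/T, transversion), 36 (G/T, transversion).
Of the 3 differences, 1 transition and 2 transversions, so the answer is 2.

2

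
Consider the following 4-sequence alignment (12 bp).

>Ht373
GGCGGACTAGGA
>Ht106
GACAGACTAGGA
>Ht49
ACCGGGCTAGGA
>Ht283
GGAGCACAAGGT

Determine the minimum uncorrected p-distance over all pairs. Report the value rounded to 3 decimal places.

Pairwise Hamming distances:
  Ht373 vs Ht106: 2
  Ht373 vs Ht49: 3
  Ht373 vs Ht283: 4
  Ht106 vs Ht49: 4
  Ht106 vs Ht283: 6
  Ht49 vs Ht283: 7
The smallest is 2 mismatches, between Ht373 and Ht106; p = 2/12 = 0.167.

0.167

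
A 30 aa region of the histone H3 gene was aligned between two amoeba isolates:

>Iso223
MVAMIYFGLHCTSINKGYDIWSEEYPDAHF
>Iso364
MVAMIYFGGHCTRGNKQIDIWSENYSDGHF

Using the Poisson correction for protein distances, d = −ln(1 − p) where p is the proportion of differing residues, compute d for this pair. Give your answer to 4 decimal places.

Mismatches occur at site 9 (L/G), site 13 (S/R), site 14 (I/G), site 17 (G/Q), site 18 (Y/I), site 24 (E/N), site 26 (P/S), site 28 (A/G).
p = 8/30 = 0.266667.
d = −ln(1 − 0.266667) = −ln(0.733333) = 0.3102.

0.3102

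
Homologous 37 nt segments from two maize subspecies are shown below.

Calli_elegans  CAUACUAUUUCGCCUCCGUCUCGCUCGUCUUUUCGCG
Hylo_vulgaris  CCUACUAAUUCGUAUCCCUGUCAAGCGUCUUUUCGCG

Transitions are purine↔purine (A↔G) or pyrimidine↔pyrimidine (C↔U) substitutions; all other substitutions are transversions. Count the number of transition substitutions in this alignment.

2

Differing sites — 2:A/C (Tv); 8:U/A (Tv); 13:C/U (Ti); 14:C/A (Tv); 18:G/C (Tv); 20:C/G (Tv); 23:G/A (Ti); 24:C/A (Tv); 25:U/G (Tv).
Of the 9 differences, 2 transitions and 7 transversions, so the answer is 2.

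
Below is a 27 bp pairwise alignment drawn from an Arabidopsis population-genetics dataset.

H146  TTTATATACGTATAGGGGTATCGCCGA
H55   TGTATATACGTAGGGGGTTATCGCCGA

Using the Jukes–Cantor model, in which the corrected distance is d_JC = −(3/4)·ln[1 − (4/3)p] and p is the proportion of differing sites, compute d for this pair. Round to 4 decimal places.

The sequences differ at positions 2 (T/G), 13 (T/G), 14 (A/G), 18 (G/T).
p = 4/27 = 0.148148.
d = −0.75 · ln(1 − (4/3)·0.148148) = −0.75 · ln(0.802469) = −0.75 · (-0.220062) = 0.1650.

0.1650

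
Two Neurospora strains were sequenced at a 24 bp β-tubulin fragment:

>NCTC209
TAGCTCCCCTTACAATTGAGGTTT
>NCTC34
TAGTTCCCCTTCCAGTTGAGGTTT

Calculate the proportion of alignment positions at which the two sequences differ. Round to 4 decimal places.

Mismatches occur at site 4 (C/T), site 12 (A/C), site 15 (A/G).
There are 3 differences over 24 sites, so p = 3/24 = 0.1250.

0.1250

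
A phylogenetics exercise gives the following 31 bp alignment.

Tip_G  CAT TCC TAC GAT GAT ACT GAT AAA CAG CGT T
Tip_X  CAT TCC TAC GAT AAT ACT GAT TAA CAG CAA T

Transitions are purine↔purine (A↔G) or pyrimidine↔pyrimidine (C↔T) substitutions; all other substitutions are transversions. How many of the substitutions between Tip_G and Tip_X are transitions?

2

Differing sites — 13:G/A (Ti); 22:A/T (Tv); 29:G/A (Ti); 30:T/A (Tv).
Of the 4 differences, 2 transitions and 2 transversions, so the answer is 2.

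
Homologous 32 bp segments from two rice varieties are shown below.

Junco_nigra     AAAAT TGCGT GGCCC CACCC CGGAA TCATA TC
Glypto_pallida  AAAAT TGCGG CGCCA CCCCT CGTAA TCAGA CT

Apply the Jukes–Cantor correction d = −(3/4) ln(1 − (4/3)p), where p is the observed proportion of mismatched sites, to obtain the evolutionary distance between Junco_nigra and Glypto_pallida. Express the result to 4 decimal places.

The sequences differ at positions 10 (T/G), 11 (G/C), 15 (C/A), 17 (A/C), 20 (C/T), 23 (G/T), 29 (T/G), 31 (T/C), 32 (C/T).
p = 9/32 = 0.281250.
d = −0.75 · ln(1 − (4/3)·0.281250) = −0.75 · ln(0.625000) = −0.75 · (-0.470004) = 0.3525.

0.3525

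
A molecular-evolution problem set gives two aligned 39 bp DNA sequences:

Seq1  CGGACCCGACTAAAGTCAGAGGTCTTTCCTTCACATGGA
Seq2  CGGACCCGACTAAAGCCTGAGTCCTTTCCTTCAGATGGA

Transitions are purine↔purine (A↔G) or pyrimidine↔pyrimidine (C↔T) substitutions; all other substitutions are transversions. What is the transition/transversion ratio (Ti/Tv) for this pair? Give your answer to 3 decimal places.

The sequences differ at positions 16 (T/C, transition), 18 (A/T, transversion), 22 (G/T, transversion), 23 (T/C, transition), 34 (C/G, transversion).
Of the 5 differences, 2 transitions and 3 transversions, so Ti/Tv = 2/3 = 0.667.

0.667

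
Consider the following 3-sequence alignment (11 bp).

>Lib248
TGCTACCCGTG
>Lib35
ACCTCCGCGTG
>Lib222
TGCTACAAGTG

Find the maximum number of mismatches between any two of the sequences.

Pairwise Hamming distances:
  Lib248 vs Lib35: 4
  Lib248 vs Lib222: 2
  Lib35 vs Lib222: 5
The largest is 5, between Lib35 and Lib222.

5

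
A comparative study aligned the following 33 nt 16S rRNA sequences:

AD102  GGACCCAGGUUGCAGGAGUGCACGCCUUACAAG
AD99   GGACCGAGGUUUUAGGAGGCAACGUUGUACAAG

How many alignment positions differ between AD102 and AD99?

9

Mismatches occur at site 6 (C↔G), site 12 (G↔U), site 13 (C↔U), site 19 (U↔G), site 20 (G↔C), site 21 (C↔A), site 25 (C↔U), site 26 (C↔U), site 27 (U↔G).
That gives 9 mismatches out of 33 aligned sites, so the Hamming distance is 9.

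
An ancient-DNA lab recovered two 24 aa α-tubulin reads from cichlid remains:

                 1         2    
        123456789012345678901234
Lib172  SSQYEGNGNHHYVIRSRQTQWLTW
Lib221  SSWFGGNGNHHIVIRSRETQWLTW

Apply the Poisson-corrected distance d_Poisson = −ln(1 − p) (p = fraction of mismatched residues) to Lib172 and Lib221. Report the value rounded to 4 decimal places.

0.2336

The sequences differ at positions 3 (Q/W), 4 (Y/F), 5 (E/G), 12 (Y/I), 18 (Q/E).
p = 5/24 = 0.208333.
d = −ln(1 − 0.208333) = −ln(0.791667) = 0.2336.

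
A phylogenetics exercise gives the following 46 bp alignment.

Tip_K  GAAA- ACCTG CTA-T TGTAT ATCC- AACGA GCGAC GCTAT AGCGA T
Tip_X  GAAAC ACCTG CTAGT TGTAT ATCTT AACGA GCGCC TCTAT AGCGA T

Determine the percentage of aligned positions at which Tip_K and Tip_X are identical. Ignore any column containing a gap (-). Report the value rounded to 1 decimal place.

93.0%

Excluding the 3 gap columns leaves 43 comparable sites.
Mismatches occur at site 24 (C↔T), site 34 (A↔C), site 36 (G↔T).
40 of the 43 comparable sites match, so the percent identity is 40/43 × 100 = 93.0%.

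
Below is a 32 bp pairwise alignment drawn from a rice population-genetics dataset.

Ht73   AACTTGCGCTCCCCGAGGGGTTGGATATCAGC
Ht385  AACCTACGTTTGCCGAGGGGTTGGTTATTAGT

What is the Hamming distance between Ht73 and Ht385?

8

Differing sites — 4:T/C; 6:G/A; 9:C/T; 11:C/T; 12:C/G; 25:A/T; 29:C/T; 32:C/T.
That gives 8 mismatches out of 32 aligned sites, so the Hamming distance is 8.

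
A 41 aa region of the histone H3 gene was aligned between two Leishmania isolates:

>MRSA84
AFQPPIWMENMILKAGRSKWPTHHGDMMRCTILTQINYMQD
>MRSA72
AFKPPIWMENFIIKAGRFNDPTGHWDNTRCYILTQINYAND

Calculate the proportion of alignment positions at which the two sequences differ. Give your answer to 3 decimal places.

0.317

The sequences differ at positions 3 (Q/K), 11 (M/F), 13 (L/I), 18 (S/F), 19 (K/N), 20 (W/D), 23 (H/G), 25 (G/W), 27 (M/N), 28 (M/T), 31 (T/Y), 39 (M/A), 40 (Q/N).
There are 13 differences over 41 sites, so p = 13/41 = 0.317.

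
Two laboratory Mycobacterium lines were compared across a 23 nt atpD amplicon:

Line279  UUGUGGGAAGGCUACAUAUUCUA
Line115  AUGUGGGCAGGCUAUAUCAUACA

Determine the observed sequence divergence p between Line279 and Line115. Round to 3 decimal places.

0.304

Mismatches occur at site 1 (U↔A), site 8 (A↔C), site 15 (C↔U), site 18 (A↔C), site 19 (U↔A), site 21 (C↔A), site 22 (U↔C).
There are 7 differences over 23 sites, so p = 7/23 = 0.304.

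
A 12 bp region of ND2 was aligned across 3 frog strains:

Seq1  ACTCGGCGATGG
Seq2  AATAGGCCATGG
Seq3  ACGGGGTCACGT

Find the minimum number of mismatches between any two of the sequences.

3

Pairwise Hamming distances:
  Seq1 vs Seq2: 3
  Seq1 vs Seq3: 6
  Seq2 vs Seq3: 6
The smallest is 3, between Seq1 and Seq2.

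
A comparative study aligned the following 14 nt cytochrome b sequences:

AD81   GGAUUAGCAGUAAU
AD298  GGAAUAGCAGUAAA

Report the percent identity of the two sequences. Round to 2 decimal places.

85.71%

Mismatches occur at site 4 (U/A), site 14 (U/A).
12 of the 14 sites match, so the percent identity is 12/14 × 100 = 85.71%.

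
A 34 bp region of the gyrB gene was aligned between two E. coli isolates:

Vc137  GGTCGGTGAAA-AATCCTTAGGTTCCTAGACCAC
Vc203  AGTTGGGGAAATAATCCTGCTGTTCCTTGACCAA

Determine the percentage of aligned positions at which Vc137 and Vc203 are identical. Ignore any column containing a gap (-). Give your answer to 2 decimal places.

75.76%

Excluding the 1 gap column leaves 33 comparable sites.
The sequences differ at positions 1 (G/A), 4 (C/T), 7 (T/G), 19 (T/G), 20 (A/C), 21 (G/T), 28 (A/T), 34 (C/A).
25 of the 33 comparable sites match, so the percent identity is 25/33 × 100 = 75.76%.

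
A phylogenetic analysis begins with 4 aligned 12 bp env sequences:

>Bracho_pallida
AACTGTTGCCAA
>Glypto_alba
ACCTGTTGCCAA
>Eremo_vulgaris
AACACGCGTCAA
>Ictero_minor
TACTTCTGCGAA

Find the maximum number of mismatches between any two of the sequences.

7

Pairwise Hamming distances:
  Bracho_pallida vs Glypto_alba: 1
  Bracho_pallida vs Eremo_vulgaris: 5
  Bracho_pallida vs Ictero_minor: 4
  Glypto_alba vs Eremo_vulgaris: 6
  Glypto_alba vs Ictero_minor: 5
  Eremo_vulgaris vs Ictero_minor: 7
The largest is 7, between Eremo_vulgaris and Ictero_minor.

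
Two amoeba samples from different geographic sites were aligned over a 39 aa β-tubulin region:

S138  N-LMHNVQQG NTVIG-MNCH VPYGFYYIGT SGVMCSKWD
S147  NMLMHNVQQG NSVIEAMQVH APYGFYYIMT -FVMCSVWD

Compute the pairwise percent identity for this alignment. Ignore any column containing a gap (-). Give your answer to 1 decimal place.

Excluding the 3 gap columns leaves 36 comparable sites.
Mismatches occur at site 12 (T→S), site 15 (G→E), site 18 (N→Q), site 19 (C→V), site 21 (V→A), site 29 (G→M), site 32 (G→F), site 37 (K→V).
28 of the 36 comparable sites match, so the percent identity is 28/36 × 100 = 77.8%.

77.8%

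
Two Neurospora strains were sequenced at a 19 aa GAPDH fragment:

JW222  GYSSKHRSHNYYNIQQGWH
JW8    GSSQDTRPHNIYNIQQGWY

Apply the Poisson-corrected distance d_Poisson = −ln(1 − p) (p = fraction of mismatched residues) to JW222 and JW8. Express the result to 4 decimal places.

0.4595

Mismatches occur at site 2 (Y↔S), site 4 (S↔Q), site 5 (K↔D), site 6 (H↔T), site 8 (S↔P), site 11 (Y↔I), site 19 (H↔Y).
p = 7/19 = 0.368421.
d = −ln(1 − 0.368421) = −ln(0.631579) = 0.4595.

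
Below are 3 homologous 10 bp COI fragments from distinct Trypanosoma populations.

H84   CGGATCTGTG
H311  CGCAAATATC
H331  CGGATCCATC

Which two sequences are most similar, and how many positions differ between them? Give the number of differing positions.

Pairwise Hamming distances:
  H84 vs H311: 5
  H84 vs H331: 3
  H311 vs H331: 4
The smallest is 3, between H84 and H331.

3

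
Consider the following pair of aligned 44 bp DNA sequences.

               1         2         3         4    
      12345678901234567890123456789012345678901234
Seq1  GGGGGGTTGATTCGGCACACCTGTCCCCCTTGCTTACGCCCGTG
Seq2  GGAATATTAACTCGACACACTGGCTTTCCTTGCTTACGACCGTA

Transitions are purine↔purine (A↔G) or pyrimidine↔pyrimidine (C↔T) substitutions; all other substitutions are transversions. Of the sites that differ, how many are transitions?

The sequences differ at positions 3 (G/A, transition), 4 (G/A, transition), 5 (G/T, transversion), 6 (G/A, transition), 9 (G/A, transition), 11 (T/C, transition), 15 (G/A, transition), 21 (C/T, transition), 22 (T/G, transversion), 24 (T/C, transition), 25 (C/T, transition), 26 (C/T, transition), 27 (C/T, transition), 39 (C/A, transversion), 44 (G/A, transition).
Of the 15 differences, 12 transitions and 3 transversions, so the answer is 12.

12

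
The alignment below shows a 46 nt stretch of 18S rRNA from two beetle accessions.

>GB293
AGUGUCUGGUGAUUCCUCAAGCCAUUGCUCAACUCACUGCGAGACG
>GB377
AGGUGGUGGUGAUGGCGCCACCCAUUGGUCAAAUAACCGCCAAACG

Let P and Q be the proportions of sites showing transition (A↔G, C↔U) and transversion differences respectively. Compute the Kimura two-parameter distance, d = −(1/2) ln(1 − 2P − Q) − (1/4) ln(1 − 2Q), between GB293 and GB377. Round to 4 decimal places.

0.4389

Mismatches occur at site 3 (U/G, transversion), site 4 (G/U, transversion), site 5 (U/G, transversion), site 6 (C/G, transversion), site 14 (U/G, transversion), site 15 (C/G, transversion), site 17 (U/G, transversion), site 19 (A/C, transversion), site 21 (G/C, transversion), site 28 (C/G, transversion), site 33 (C/A, transversion), site 35 (C/A, transversion), site 38 (U/C, transition), site 41 (G/C, transversion), site 43 (G/A, transition).
Of the 15 differences, 2 transitions and 13 transversions over 46 sites: P = 2/46 = 0.043478, Q = 13/46 = 0.282609.
d = −0.5·ln(0.630435) − 0.25·ln(0.434782) = −0.5·(-0.461345) − 0.25·(-0.832911) = 0.4389.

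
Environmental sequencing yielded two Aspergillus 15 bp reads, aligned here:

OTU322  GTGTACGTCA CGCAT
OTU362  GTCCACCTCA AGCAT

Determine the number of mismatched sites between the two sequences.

The sequences differ at positions 3 (G/C), 4 (T/C), 7 (G/C), 11 (C/A).
That gives 4 mismatches out of 15 aligned sites, so the Hamming distance is 4.

4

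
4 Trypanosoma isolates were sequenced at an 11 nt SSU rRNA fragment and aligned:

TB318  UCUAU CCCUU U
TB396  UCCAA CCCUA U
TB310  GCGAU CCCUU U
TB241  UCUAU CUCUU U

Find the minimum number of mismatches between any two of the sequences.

1

Pairwise Hamming distances:
  TB318 vs TB396: 3
  TB318 vs TB310: 2
  TB318 vs TB241: 1
  TB396 vs TB310: 4
  TB396 vs TB241: 4
  TB310 vs TB241: 3
The smallest is 1, between TB318 and TB241.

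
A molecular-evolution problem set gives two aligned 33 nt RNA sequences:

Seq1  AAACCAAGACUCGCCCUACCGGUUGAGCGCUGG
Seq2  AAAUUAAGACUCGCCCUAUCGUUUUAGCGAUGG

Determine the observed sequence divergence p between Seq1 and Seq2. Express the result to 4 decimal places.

0.1818

The sequences differ at positions 4 (C/U), 5 (C/U), 19 (C/U), 22 (G/U), 25 (G/U), 30 (C/A).
There are 6 differences over 33 sites, so p = 6/33 = 0.1818.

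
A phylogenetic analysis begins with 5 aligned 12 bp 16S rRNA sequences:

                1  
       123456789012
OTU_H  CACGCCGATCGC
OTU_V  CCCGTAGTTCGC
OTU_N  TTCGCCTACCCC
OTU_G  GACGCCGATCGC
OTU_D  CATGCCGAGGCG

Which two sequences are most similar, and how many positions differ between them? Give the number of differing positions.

Pairwise Hamming distances:
  OTU_H vs OTU_V: 4
  OTU_H vs OTU_N: 5
  OTU_H vs OTU_G: 1
  OTU_H vs OTU_D: 5
  OTU_V vs OTU_N: 8
  OTU_V vs OTU_G: 5
  OTU_V vs OTU_D: 9
  OTU_N vs OTU_G: 5
  OTU_N vs OTU_D: 7
  OTU_G vs OTU_D: 6
The smallest is 1, between OTU_H and OTU_G.

1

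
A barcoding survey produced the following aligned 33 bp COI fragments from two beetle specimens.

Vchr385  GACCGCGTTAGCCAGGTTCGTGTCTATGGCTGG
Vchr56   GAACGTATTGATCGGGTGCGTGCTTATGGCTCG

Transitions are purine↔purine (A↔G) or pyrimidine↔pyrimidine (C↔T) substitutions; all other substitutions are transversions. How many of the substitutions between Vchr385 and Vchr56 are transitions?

8

The sequences differ at positions 3 (C/A, transversion), 6 (C/T, transition), 7 (G/A, transition), 10 (A/G, transition), 11 (G/A, transition), 12 (C/T, transition), 14 (A/G, transition), 18 (T/G, transversion), 23 (T/C, transition), 24 (C/T, transition), 32 (G/C, transversion).
Of the 11 differences, 8 transitions and 3 transversions, so the answer is 8.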